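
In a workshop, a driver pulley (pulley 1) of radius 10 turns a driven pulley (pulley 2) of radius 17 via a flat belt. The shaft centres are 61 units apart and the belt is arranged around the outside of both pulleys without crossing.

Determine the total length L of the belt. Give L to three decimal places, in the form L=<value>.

open belt: β = asin((r2−r1)/C) = asin(7/61) = 6.5894°
wrap1 = π − 2β = 166.8211°
wrap2 = π + 2β = 193.1789°
tangent length = C·cosβ = 60.5970
L = r1·wrap1 + r2·wrap2 + 2·C·cosβ = 10·2.9116 + 17·3.3716 + 2·60.5970 = 207.6272

L=207.627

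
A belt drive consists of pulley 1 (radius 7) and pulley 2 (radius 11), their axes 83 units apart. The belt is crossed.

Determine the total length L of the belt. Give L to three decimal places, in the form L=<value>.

crossed belt: β = asin((r1+r2)/C) = asin(18/83) = 12.5251°
wrap1 = wrap2 = π + 2β = 205.0502°
tangent length = C·cosβ = 81.0247
L = (r1+r2)·wrap + 2·C·cosβ = 18·3.5788 + 2·81.0247 = 226.4678

L=226.468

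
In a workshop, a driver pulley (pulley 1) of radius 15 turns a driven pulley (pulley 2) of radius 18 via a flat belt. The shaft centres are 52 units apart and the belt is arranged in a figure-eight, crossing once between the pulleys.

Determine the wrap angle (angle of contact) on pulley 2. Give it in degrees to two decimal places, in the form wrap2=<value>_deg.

crossed belt: β = asin((r1+r2)/C) = asin(33/52) = 39.3915°
wrap1 = wrap2 = π + 2β = 258.7829°

wrap2=258.78_deg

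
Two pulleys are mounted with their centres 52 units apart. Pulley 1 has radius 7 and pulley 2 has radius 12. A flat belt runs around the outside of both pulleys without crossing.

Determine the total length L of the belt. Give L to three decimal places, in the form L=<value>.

L=164.171

open belt: β = asin((r2−r1)/C) = asin(5/52) = 5.5177°
wrap1 = π − 2β = 168.9645°
wrap2 = π + 2β = 191.0355°
tangent length = C·cosβ = 51.7591
L = r1·wrap1 + r2·wrap2 + 2·C·cosβ = 7·2.9490 + 12·3.3342 + 2·51.7591 = 164.1714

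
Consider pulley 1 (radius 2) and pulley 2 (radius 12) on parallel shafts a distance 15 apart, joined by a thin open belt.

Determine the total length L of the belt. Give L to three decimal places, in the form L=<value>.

open belt: β = asin((r2−r1)/C) = asin(10/15) = 41.8103°
wrap1 = π − 2β = 96.3794°
wrap2 = π + 2β = 263.6206°
tangent length = C·cosβ = 11.1803
L = r1·wrap1 + r2·wrap2 + 2·C·cosβ = 2·1.6821 + 12·4.6010 + 2·11.1803 = 80.9375

L=80.938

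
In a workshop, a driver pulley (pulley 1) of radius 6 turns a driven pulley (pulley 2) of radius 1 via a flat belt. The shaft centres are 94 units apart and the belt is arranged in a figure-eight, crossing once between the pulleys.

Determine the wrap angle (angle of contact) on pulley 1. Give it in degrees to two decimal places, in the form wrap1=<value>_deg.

wrap1=188.54_deg

crossed belt: β = asin((r1+r2)/C) = asin(7/94) = 4.2707°
wrap1 = wrap2 = π + 2β = 188.5413°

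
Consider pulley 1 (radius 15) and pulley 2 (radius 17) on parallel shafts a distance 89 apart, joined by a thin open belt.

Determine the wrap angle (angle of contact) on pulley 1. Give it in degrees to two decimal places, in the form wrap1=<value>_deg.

wrap1=177.42_deg

open belt: β = asin((r2−r1)/C) = asin(2/89) = 1.2877°
wrap1 = π − 2β = 177.4247°
wrap2 = π + 2β = 182.5753°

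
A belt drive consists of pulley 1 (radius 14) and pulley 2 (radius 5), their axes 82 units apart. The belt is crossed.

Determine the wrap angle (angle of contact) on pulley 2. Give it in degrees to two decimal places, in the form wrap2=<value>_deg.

wrap2=206.80_deg

crossed belt: β = asin((r1+r2)/C) = asin(19/82) = 13.3976°
wrap1 = wrap2 = π + 2β = 206.7952°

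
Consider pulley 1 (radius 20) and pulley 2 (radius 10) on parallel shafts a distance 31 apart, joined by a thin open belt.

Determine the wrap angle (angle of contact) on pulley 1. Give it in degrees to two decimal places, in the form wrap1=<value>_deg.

wrap1=217.64_deg

open belt: β = asin((r2−r1)/C) = asin(-10/31) = -18.8191°
wrap1 = π − 2β = 217.6381°
wrap2 = π + 2β = 142.3619°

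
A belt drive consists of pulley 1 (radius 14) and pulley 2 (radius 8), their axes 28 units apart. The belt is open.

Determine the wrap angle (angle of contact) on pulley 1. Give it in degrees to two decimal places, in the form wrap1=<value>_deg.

wrap1=204.75_deg

open belt: β = asin((r2−r1)/C) = asin(-6/28) = -12.3736°
wrap1 = π − 2β = 204.7473°
wrap2 = π + 2β = 155.2527°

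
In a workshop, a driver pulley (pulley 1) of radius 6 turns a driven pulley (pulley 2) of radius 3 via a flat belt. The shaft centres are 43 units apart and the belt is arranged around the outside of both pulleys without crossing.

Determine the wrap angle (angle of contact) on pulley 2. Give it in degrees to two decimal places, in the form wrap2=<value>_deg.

wrap2=172.00_deg

open belt: β = asin((r2−r1)/C) = asin(-3/43) = -4.0006°
wrap1 = π − 2β = 188.0013°
wrap2 = π + 2β = 171.9987°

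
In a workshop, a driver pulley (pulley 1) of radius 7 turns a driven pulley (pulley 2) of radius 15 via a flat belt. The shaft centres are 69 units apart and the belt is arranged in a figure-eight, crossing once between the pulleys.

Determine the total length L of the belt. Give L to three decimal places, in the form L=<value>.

crossed belt: β = asin((r1+r2)/C) = asin(22/69) = 18.5928°
wrap1 = wrap2 = π + 2β = 217.1856°
tangent length = C·cosβ = 65.3988
L = (r1+r2)·wrap + 2·C·cosβ = 22·3.7906 + 2·65.3988 = 214.1909

L=214.191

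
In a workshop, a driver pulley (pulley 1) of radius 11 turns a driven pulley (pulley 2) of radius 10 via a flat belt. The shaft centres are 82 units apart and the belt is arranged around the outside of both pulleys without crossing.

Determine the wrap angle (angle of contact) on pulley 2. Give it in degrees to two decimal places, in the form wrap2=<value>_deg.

wrap2=178.60_deg

open belt: β = asin((r2−r1)/C) = asin(-1/82) = -0.6987°
wrap1 = π − 2β = 181.3975°
wrap2 = π + 2β = 178.6025°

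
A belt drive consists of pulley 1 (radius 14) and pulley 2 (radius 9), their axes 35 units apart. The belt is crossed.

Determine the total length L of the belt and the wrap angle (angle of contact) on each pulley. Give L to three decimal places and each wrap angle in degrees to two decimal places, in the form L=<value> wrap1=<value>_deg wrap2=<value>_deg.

L=158.003 wrap1=262.16_deg wrap2=262.16_deg

crossed belt: β = asin((r1+r2)/C) = asin(23/35) = 41.0823°
wrap1 = wrap2 = π + 2β = 262.1647°
tangent length = C·cosβ = 26.3818
L = (r1+r2)·wrap + 2·C·cosβ = 23·4.5756 + 2·26.3818 = 158.0033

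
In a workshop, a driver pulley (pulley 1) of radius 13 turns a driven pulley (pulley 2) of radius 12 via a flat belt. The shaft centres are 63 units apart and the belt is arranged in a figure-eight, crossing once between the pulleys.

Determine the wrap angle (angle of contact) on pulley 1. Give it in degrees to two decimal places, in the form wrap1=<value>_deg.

crossed belt: β = asin((r1+r2)/C) = asin(25/63) = 23.3799°
wrap1 = wrap2 = π + 2β = 226.7597°

wrap1=226.76_deg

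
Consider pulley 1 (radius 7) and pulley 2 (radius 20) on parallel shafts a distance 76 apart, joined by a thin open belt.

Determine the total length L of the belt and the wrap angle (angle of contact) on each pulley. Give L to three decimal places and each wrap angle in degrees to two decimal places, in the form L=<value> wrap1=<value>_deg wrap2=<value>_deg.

open belt: β = asin((r2−r1)/C) = asin(13/76) = 9.8490°
wrap1 = π − 2β = 160.3019°
wrap2 = π + 2β = 199.6981°
tangent length = C·cosβ = 74.8799
L = r1·wrap1 + r2·wrap2 + 2·C·cosβ = 7·2.7978 + 20·3.4854 + 2·74.8799 = 239.0522

L=239.052 wrap1=160.30_deg wrap2=199.70_deg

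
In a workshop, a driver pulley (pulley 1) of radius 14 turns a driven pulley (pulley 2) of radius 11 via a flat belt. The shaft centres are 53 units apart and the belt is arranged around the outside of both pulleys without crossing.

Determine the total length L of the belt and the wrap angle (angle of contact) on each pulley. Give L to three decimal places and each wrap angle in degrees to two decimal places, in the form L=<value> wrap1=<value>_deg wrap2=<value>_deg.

L=184.710 wrap1=186.49_deg wrap2=173.51_deg

open belt: β = asin((r2−r1)/C) = asin(-3/53) = -3.2449°
wrap1 = π − 2β = 186.4898°
wrap2 = π + 2β = 173.5102°
tangent length = C·cosβ = 52.9150
L = r1·wrap1 + r2·wrap2 + 2·C·cosβ = 14·3.2549 + 11·3.0283 + 2·52.9150 = 184.7097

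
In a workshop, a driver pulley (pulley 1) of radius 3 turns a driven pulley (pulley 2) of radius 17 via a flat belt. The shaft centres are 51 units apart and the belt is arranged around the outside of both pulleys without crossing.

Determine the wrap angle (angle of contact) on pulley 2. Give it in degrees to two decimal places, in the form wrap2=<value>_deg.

open belt: β = asin((r2−r1)/C) = asin(14/51) = 15.9328°
wrap1 = π − 2β = 148.1344°
wrap2 = π + 2β = 211.8656°

wrap2=211.87_deg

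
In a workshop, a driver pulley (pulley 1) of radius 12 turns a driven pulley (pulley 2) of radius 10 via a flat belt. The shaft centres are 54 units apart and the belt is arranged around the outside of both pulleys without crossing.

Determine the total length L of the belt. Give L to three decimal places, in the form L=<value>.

open belt: β = asin((r2−r1)/C) = asin(-2/54) = -2.1226°
wrap1 = π − 2β = 184.2451°
wrap2 = π + 2β = 175.7549°
tangent length = C·cosβ = 53.9630
L = r1·wrap1 + r2·wrap2 + 2·C·cosβ = 12·3.2157 + 10·3.0675 + 2·53.9630 = 177.1891

L=177.189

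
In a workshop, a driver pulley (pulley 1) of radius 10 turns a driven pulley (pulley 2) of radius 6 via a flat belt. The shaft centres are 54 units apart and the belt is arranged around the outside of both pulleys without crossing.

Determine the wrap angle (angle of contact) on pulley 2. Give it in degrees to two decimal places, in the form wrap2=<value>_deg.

open belt: β = asin((r2−r1)/C) = asin(-4/54) = -4.2480°
wrap1 = π − 2β = 188.4960°
wrap2 = π + 2β = 171.5040°

wrap2=171.50_deg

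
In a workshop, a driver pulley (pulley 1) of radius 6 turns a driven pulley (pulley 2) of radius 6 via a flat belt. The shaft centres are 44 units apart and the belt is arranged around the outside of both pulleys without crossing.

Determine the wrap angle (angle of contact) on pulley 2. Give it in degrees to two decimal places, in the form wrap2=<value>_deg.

wrap2=180.00_deg

open belt: β = asin((r2−r1)/C) = asin(0/44) = 0.0000°
wrap1 = π − 2β = 180.0000°
wrap2 = π + 2β = 180.0000°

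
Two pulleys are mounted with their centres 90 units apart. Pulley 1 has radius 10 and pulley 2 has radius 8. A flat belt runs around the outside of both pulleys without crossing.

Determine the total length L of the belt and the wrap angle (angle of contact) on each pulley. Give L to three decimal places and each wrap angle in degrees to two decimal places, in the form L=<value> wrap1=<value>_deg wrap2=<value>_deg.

open belt: β = asin((r2−r1)/C) = asin(-2/90) = -1.2733°
wrap1 = π − 2β = 182.5467°
wrap2 = π + 2β = 177.4533°
tangent length = C·cosβ = 89.9778
L = r1·wrap1 + r2·wrap2 + 2·C·cosβ = 10·3.1860 + 8·3.0971 + 2·89.9778 = 236.5931

L=236.593 wrap1=182.55_deg wrap2=177.45_deg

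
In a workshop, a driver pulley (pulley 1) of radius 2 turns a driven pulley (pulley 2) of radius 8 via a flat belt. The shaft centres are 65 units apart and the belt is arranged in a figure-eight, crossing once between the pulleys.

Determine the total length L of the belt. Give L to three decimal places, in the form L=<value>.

crossed belt: β = asin((r1+r2)/C) = asin(10/65) = 8.8499°
wrap1 = wrap2 = π + 2β = 197.6998°
tangent length = C·cosβ = 64.2262
L = (r1+r2)·wrap + 2·C·cosβ = 10·3.4505 + 2·64.2262 = 162.9574

L=162.957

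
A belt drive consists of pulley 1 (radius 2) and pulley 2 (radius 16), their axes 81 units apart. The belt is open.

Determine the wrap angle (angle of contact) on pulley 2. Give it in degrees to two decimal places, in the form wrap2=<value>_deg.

open belt: β = asin((r2−r1)/C) = asin(14/81) = 9.9530°
wrap1 = π − 2β = 160.0941°
wrap2 = π + 2β = 199.9059°

wrap2=199.91_deg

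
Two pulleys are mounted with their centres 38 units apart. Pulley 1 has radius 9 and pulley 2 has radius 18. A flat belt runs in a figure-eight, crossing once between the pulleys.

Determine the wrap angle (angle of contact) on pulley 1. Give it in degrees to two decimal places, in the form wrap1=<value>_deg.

crossed belt: β = asin((r1+r2)/C) = asin(27/38) = 45.2778°
wrap1 = wrap2 = π + 2β = 270.5555°

wrap1=270.56_deg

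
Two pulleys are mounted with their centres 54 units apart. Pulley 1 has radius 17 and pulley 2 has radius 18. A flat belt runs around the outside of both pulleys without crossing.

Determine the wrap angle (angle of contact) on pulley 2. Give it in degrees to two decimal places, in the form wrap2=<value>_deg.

open belt: β = asin((r2−r1)/C) = asin(1/54) = 1.0611°
wrap1 = π − 2β = 177.8778°
wrap2 = π + 2β = 182.1222°

wrap2=182.12_deg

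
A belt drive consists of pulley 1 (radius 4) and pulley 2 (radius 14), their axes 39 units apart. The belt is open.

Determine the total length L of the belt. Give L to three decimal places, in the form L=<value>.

open belt: β = asin((r2−r1)/C) = asin(10/39) = 14.8572°
wrap1 = π − 2β = 150.2857°
wrap2 = π + 2β = 209.7143°
tangent length = C·cosβ = 37.6962
L = r1·wrap1 + r2·wrap2 + 2·C·cosβ = 4·2.6230 + 14·3.6602 + 2·37.6962 = 137.1271

L=137.127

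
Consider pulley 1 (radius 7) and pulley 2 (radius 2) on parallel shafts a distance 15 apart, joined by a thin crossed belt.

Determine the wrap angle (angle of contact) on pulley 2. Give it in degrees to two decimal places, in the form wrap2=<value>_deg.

wrap2=253.74_deg

crossed belt: β = asin((r1+r2)/C) = asin(9/15) = 36.8699°
wrap1 = wrap2 = π + 2β = 253.7398°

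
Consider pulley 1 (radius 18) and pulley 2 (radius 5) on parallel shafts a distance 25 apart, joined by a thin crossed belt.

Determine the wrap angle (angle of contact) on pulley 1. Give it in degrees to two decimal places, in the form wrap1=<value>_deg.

crossed belt: β = asin((r1+r2)/C) = asin(23/25) = 66.9261°
wrap1 = wrap2 = π + 2β = 313.8522°

wrap1=313.85_deg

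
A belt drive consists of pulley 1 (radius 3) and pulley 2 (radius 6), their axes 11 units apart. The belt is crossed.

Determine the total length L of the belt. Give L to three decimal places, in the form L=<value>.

crossed belt: β = asin((r1+r2)/C) = asin(9/11) = 54.9032°
wrap1 = wrap2 = π + 2β = 289.8064°
tangent length = C·cosβ = 6.3246
L = (r1+r2)·wrap + 2·C·cosβ = 9·5.0581 + 2·6.3246 = 58.1718

L=58.172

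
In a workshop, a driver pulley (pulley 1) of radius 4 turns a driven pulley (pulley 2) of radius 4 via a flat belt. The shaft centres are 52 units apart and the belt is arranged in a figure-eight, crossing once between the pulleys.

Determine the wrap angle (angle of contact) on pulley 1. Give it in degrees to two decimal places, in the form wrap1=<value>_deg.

crossed belt: β = asin((r1+r2)/C) = asin(8/52) = 8.8499°
wrap1 = wrap2 = π + 2β = 197.6998°

wrap1=197.70_deg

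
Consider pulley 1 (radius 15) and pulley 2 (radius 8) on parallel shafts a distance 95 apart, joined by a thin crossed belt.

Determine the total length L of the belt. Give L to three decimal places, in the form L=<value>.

crossed belt: β = asin((r1+r2)/C) = asin(23/95) = 14.0108°
wrap1 = wrap2 = π + 2β = 208.0217°
tangent length = C·cosβ = 92.1737
L = (r1+r2)·wrap + 2·C·cosβ = 23·3.6307 + 2·92.1737 = 267.8527

L=267.853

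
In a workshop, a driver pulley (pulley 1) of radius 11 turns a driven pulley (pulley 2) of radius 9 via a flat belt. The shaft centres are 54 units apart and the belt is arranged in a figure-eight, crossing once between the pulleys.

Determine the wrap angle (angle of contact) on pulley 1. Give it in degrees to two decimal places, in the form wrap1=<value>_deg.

crossed belt: β = asin((r1+r2)/C) = asin(20/54) = 21.7385°
wrap1 = wrap2 = π + 2β = 223.4769°

wrap1=223.48_deg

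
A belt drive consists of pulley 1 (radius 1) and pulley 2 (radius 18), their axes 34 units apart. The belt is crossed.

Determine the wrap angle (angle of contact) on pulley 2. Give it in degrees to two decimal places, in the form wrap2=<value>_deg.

crossed belt: β = asin((r1+r2)/C) = asin(19/34) = 33.9745°
wrap1 = wrap2 = π + 2β = 247.9490°

wrap2=247.95_deg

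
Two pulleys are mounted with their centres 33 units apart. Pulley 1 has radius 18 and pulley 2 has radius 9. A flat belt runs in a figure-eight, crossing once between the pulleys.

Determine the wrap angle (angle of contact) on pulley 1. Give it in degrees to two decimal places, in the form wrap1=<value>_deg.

crossed belt: β = asin((r1+r2)/C) = asin(27/33) = 54.9032°
wrap1 = wrap2 = π + 2β = 289.8064°

wrap1=289.81_deg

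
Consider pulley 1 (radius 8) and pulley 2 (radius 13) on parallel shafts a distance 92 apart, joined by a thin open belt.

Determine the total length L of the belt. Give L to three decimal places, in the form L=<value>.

L=250.245

open belt: β = asin((r2−r1)/C) = asin(5/92) = 3.1154°
wrap1 = π − 2β = 173.7691°
wrap2 = π + 2β = 186.2309°
tangent length = C·cosβ = 91.8640
L = r1·wrap1 + r2·wrap2 + 2·C·cosβ = 8·3.0328 + 13·3.2503 + 2·91.8640 = 250.2453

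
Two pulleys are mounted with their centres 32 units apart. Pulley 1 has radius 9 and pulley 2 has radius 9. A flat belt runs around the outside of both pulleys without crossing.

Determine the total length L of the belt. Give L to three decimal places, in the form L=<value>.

L=120.549

open belt: β = asin((r2−r1)/C) = asin(0/32) = 0.0000°
wrap1 = π − 2β = 180.0000°
wrap2 = π + 2β = 180.0000°
tangent length = C·cosβ = 32.0000
L = r1·wrap1 + r2·wrap2 + 2·C·cosβ = 9·3.1416 + 9·3.1416 + 2·32.0000 = 120.5487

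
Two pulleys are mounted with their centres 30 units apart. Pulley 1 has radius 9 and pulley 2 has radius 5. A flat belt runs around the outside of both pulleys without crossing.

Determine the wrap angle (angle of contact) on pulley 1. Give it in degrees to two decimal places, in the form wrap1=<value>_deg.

wrap1=195.32_deg

open belt: β = asin((r2−r1)/C) = asin(-4/30) = -7.6623°
wrap1 = π − 2β = 195.3245°
wrap2 = π + 2β = 164.6755°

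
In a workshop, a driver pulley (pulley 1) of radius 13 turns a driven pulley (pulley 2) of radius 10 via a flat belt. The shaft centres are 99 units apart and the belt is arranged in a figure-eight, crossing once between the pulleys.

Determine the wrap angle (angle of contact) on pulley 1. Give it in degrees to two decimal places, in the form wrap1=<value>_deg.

crossed belt: β = asin((r1+r2)/C) = asin(23/99) = 13.4339°
wrap1 = wrap2 = π + 2β = 206.8678°

wrap1=206.87_deg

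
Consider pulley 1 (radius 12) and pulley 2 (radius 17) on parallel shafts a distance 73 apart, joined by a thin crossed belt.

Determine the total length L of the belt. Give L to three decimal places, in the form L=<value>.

L=248.786

crossed belt: β = asin((r1+r2)/C) = asin(29/73) = 23.4070°
wrap1 = wrap2 = π + 2β = 226.8140°
tangent length = C·cosβ = 66.9925
L = (r1+r2)·wrap + 2·C·cosβ = 29·3.9587 + 2·66.9925 = 248.7860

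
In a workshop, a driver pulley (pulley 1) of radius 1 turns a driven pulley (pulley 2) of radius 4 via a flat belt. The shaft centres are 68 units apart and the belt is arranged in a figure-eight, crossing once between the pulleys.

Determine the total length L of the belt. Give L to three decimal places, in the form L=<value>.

crossed belt: β = asin((r1+r2)/C) = asin(5/68) = 4.2167°
wrap1 = wrap2 = π + 2β = 188.4335°
tangent length = C·cosβ = 67.8159
L = (r1+r2)·wrap + 2·C·cosβ = 5·3.2888 + 2·67.8159 = 152.0758

L=152.076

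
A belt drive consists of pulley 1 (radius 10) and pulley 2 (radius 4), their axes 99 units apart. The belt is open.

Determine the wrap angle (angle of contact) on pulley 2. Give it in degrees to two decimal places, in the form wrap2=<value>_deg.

wrap2=173.05_deg

open belt: β = asin((r2−r1)/C) = asin(-6/99) = -3.4746°
wrap1 = π − 2β = 186.9492°
wrap2 = π + 2β = 173.0508°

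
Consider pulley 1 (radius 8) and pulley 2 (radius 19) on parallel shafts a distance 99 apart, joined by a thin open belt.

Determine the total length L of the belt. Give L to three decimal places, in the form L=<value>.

open belt: β = asin((r2−r1)/C) = asin(11/99) = 6.3794°
wrap1 = π − 2β = 167.2413°
wrap2 = π + 2β = 192.7587°
tangent length = C·cosβ = 98.3870
L = r1·wrap1 + r2·wrap2 + 2·C·cosβ = 8·2.9189 + 19·3.3643 + 2·98.3870 = 284.0465

L=284.046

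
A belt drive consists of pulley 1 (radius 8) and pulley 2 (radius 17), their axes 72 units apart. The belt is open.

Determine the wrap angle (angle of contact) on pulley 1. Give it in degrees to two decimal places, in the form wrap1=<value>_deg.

wrap1=165.64_deg

open belt: β = asin((r2−r1)/C) = asin(9/72) = 7.1808°
wrap1 = π − 2β = 165.6385°
wrap2 = π + 2β = 194.3615°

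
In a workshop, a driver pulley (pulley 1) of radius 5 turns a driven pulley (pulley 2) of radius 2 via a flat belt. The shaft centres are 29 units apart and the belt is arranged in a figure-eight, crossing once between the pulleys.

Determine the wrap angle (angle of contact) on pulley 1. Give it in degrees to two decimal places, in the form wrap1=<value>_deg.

wrap1=207.94_deg

crossed belt: β = asin((r1+r2)/C) = asin(7/29) = 13.9680°
wrap1 = wrap2 = π + 2β = 207.9359°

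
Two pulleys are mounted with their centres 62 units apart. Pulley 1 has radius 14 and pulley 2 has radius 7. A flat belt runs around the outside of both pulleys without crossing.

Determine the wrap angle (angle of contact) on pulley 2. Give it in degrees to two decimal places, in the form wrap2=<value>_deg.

open belt: β = asin((r2−r1)/C) = asin(-7/62) = -6.4827°
wrap1 = π − 2β = 192.9654°
wrap2 = π + 2β = 167.0346°

wrap2=167.03_deg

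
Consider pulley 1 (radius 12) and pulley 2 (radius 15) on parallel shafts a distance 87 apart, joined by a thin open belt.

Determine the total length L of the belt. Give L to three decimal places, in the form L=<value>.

open belt: β = asin((r2−r1)/C) = asin(3/87) = 1.9761°
wrap1 = π − 2β = 176.0478°
wrap2 = π + 2β = 183.9522°
tangent length = C·cosβ = 86.9483
L = r1·wrap1 + r2·wrap2 + 2·C·cosβ = 12·3.0726 + 15·3.2106 + 2·86.9483 = 258.9265

L=258.926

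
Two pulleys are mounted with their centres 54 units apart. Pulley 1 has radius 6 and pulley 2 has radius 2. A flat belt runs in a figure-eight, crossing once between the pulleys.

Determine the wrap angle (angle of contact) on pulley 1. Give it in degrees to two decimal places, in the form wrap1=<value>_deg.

wrap1=197.04_deg

crossed belt: β = asin((r1+r2)/C) = asin(8/54) = 8.5196°
wrap1 = wrap2 = π + 2β = 197.0392°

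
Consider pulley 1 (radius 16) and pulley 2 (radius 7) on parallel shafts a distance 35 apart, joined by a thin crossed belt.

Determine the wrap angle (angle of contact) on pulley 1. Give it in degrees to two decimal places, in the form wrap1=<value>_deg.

crossed belt: β = asin((r1+r2)/C) = asin(23/35) = 41.0823°
wrap1 = wrap2 = π + 2β = 262.1647°

wrap1=262.16_deg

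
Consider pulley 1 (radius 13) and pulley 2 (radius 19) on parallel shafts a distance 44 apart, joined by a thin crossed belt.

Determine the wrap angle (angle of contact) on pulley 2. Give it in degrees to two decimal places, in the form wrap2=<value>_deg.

wrap2=273.32_deg

crossed belt: β = asin((r1+r2)/C) = asin(32/44) = 46.6582°
wrap1 = wrap2 = π + 2β = 273.3165°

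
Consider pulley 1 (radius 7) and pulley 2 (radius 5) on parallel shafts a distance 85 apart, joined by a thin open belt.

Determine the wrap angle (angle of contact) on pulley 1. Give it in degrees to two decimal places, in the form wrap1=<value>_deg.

wrap1=182.70_deg

open belt: β = asin((r2−r1)/C) = asin(-2/85) = -1.3483°
wrap1 = π − 2β = 182.6965°
wrap2 = π + 2β = 177.3035°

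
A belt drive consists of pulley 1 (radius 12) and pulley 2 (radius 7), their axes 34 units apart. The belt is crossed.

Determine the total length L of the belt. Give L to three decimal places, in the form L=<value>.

L=138.614

crossed belt: β = asin((r1+r2)/C) = asin(19/34) = 33.9745°
wrap1 = wrap2 = π + 2β = 247.9490°
tangent length = C·cosβ = 28.1957
L = (r1+r2)·wrap + 2·C·cosβ = 19·4.3275 + 2·28.1957 = 138.6145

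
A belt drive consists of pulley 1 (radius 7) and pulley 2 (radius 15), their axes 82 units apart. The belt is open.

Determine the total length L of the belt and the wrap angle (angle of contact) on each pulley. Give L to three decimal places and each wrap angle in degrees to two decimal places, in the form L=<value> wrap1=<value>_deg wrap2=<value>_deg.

L=233.896 wrap1=168.80_deg wrap2=191.20_deg

open belt: β = asin((r2−r1)/C) = asin(8/82) = 5.5987°
wrap1 = π − 2β = 168.8025°
wrap2 = π + 2β = 191.1975°
tangent length = C·cosβ = 81.6088
L = r1·wrap1 + r2·wrap2 + 2·C·cosβ = 7·2.9462 + 15·3.3370 + 2·81.6088 = 233.8961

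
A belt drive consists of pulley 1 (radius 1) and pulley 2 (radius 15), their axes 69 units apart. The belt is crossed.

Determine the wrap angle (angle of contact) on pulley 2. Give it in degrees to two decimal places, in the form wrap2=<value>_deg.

crossed belt: β = asin((r1+r2)/C) = asin(16/69) = 13.4080°
wrap1 = wrap2 = π + 2β = 206.8160°

wrap2=206.82_deg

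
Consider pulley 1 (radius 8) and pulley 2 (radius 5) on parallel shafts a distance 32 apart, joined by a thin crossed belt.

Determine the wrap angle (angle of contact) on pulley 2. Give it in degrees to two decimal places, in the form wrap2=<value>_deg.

crossed belt: β = asin((r1+r2)/C) = asin(13/32) = 23.9695°
wrap1 = wrap2 = π + 2β = 227.9390°

wrap2=227.94_deg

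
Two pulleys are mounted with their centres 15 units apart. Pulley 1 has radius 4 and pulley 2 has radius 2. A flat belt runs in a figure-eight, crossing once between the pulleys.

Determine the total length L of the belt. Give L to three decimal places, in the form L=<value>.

L=51.283

crossed belt: β = asin((r1+r2)/C) = asin(6/15) = 23.5782°
wrap1 = wrap2 = π + 2β = 227.1564°
tangent length = C·cosβ = 13.7477
L = (r1+r2)·wrap + 2·C·cosβ = 6·3.9646 + 2·13.7477 = 51.2832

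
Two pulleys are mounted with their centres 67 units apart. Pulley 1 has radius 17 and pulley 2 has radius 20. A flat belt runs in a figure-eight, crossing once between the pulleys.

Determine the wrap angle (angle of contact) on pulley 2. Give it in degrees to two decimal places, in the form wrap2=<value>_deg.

wrap2=247.04_deg

crossed belt: β = asin((r1+r2)/C) = asin(37/67) = 33.5207°
wrap1 = wrap2 = π + 2β = 247.0415°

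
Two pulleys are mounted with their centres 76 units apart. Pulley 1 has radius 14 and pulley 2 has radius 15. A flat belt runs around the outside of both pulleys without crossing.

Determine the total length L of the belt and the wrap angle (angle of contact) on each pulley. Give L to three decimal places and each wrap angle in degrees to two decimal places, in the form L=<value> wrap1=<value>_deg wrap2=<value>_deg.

L=243.119 wrap1=178.49_deg wrap2=181.51_deg

open belt: β = asin((r2−r1)/C) = asin(1/76) = 0.7539°
wrap1 = π − 2β = 178.4922°
wrap2 = π + 2β = 181.5078°
tangent length = C·cosβ = 75.9934
L = r1·wrap1 + r2·wrap2 + 2·C·cosβ = 14·3.1153 + 15·3.1679 + 2·75.9934 = 243.1193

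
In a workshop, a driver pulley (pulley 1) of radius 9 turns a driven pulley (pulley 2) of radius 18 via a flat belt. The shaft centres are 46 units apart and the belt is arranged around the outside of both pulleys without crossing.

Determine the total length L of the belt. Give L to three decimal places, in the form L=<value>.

open belt: β = asin((r2−r1)/C) = asin(9/46) = 11.2828°
wrap1 = π − 2β = 157.4344°
wrap2 = π + 2β = 202.5656°
tangent length = C·cosβ = 45.1110
L = r1·wrap1 + r2·wrap2 + 2·C·cosβ = 9·2.7477 + 18·3.5354 + 2·45.1110 = 178.5896

L=178.590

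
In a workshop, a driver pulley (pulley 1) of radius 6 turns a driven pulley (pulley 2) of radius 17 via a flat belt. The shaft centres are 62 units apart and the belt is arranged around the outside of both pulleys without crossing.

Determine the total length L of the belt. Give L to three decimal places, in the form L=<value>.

open belt: β = asin((r2−r1)/C) = asin(11/62) = 10.2195°
wrap1 = π − 2β = 159.5610°
wrap2 = π + 2β = 200.4390°
tangent length = C·cosβ = 61.0164
L = r1·wrap1 + r2·wrap2 + 2·C·cosβ = 6·2.7849 + 17·3.4983 + 2·61.0164 = 198.2134

L=198.213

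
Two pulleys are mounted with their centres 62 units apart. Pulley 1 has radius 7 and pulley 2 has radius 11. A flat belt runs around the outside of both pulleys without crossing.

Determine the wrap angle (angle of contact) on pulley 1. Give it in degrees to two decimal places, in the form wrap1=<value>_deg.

open belt: β = asin((r2−r1)/C) = asin(4/62) = 3.6991°
wrap1 = π − 2β = 172.6019°
wrap2 = π + 2β = 187.3981°

wrap1=172.60_deg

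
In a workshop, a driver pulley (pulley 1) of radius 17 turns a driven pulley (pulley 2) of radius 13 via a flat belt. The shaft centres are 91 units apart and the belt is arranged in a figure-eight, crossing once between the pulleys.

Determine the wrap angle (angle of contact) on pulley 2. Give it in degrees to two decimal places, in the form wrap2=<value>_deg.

crossed belt: β = asin((r1+r2)/C) = asin(30/91) = 19.2488°
wrap1 = wrap2 = π + 2β = 218.4975°

wrap2=218.50_deg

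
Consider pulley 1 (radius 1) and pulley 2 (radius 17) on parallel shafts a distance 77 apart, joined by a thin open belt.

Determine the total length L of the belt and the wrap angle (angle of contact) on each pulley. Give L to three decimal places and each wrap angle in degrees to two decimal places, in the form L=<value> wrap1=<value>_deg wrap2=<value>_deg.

L=213.885 wrap1=156.01_deg wrap2=203.99_deg

open belt: β = asin((r2−r1)/C) = asin(16/77) = 11.9930°
wrap1 = π − 2β = 156.0140°
wrap2 = π + 2β = 203.9860°
tangent length = C·cosβ = 75.3193
L = r1·wrap1 + r2·wrap2 + 2·C·cosβ = 1·2.7230 + 17·3.5602 + 2·75.3193 = 213.8855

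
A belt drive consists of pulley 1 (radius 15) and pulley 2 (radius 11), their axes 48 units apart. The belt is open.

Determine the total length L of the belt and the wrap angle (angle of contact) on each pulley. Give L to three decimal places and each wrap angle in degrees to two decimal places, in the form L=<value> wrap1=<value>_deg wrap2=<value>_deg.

open belt: β = asin((r2−r1)/C) = asin(-4/48) = -4.7802°
wrap1 = π − 2β = 189.5604°
wrap2 = π + 2β = 170.4396°
tangent length = C·cosβ = 47.8330
L = r1·wrap1 + r2·wrap2 + 2·C·cosβ = 15·3.3085 + 11·2.9747 + 2·47.8330 = 178.0149

L=178.015 wrap1=189.56_deg wrap2=170.44_deg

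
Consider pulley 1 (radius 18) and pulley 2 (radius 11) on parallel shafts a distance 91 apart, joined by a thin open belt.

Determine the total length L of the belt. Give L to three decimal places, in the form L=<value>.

L=273.645

open belt: β = asin((r2−r1)/C) = asin(-7/91) = -4.4117°
wrap1 = π − 2β = 188.8235°
wrap2 = π + 2β = 171.1765°
tangent length = C·cosβ = 90.7304
L = r1·wrap1 + r2·wrap2 + 2·C·cosβ = 18·3.2956 + 11·2.9876 + 2·90.7304 = 273.6449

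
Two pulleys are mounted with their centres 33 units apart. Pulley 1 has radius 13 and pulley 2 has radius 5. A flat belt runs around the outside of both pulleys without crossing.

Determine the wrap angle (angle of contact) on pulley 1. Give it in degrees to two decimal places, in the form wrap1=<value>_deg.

wrap1=208.06_deg

open belt: β = asin((r2−r1)/C) = asin(-8/33) = -14.0297°
wrap1 = π − 2β = 208.0593°
wrap2 = π + 2β = 151.9407°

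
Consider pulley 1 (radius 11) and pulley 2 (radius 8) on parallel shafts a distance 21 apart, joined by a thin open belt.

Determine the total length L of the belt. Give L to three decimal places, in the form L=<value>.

L=102.120

open belt: β = asin((r2−r1)/C) = asin(-3/21) = -8.2132°
wrap1 = π − 2β = 196.4264°
wrap2 = π + 2β = 163.5736°
tangent length = C·cosβ = 20.7846
L = r1·wrap1 + r2·wrap2 + 2·C·cosβ = 11·3.4283 + 8·2.8549 + 2·20.7846 = 102.1196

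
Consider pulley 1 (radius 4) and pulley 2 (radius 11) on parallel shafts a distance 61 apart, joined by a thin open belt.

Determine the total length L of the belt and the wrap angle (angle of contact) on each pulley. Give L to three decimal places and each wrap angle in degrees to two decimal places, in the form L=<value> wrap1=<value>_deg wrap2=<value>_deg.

open belt: β = asin((r2−r1)/C) = asin(7/61) = 6.5894°
wrap1 = π − 2β = 166.8211°
wrap2 = π + 2β = 193.1789°
tangent length = C·cosβ = 60.5970
L = r1·wrap1 + r2·wrap2 + 2·C·cosβ = 4·2.9116 + 11·3.3716 + 2·60.5970 = 169.9281

L=169.928 wrap1=166.82_deg wrap2=193.18_deg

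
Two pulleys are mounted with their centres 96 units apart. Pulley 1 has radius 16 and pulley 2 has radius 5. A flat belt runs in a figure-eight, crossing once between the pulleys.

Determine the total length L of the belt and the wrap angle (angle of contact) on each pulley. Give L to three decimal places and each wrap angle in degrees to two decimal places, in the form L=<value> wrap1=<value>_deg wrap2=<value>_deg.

L=262.586 wrap1=205.27_deg wrap2=205.27_deg

crossed belt: β = asin((r1+r2)/C) = asin(21/96) = 12.6356°
wrap1 = wrap2 = π + 2β = 205.2713°
tangent length = C·cosβ = 93.6750
L = (r1+r2)·wrap + 2·C·cosβ = 21·3.5827 + 2·93.6750 = 262.5858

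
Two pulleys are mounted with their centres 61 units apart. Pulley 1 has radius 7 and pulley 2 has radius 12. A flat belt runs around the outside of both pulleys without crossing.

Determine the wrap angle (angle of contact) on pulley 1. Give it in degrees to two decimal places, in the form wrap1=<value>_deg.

open belt: β = asin((r2−r1)/C) = asin(5/61) = 4.7017°
wrap1 = π − 2β = 170.5967°
wrap2 = π + 2β = 189.4033°

wrap1=170.60_deg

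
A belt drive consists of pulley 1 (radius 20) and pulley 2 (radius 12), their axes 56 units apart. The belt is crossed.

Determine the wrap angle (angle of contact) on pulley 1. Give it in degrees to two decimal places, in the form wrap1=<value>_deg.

wrap1=249.70_deg

crossed belt: β = asin((r1+r2)/C) = asin(32/56) = 34.8499°
wrap1 = wrap2 = π + 2β = 249.6998°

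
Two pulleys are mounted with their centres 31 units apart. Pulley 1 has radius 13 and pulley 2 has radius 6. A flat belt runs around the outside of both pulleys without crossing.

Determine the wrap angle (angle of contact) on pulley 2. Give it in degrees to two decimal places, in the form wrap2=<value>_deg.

open belt: β = asin((r2−r1)/C) = asin(-7/31) = -13.0503°
wrap1 = π − 2β = 206.1006°
wrap2 = π + 2β = 153.8994°

wrap2=153.90_deg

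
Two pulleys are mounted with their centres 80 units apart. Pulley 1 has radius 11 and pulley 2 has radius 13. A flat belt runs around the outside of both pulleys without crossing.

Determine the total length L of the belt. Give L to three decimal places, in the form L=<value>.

L=235.448

open belt: β = asin((r2−r1)/C) = asin(2/80) = 1.4325°
wrap1 = π − 2β = 177.1349°
wrap2 = π + 2β = 182.8651°
tangent length = C·cosβ = 79.9750
L = r1·wrap1 + r2·wrap2 + 2·C·cosβ = 11·3.0916 + 13·3.1916 + 2·79.9750 = 235.4482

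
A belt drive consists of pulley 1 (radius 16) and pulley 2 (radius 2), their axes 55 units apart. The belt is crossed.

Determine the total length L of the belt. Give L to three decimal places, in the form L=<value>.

L=172.494

crossed belt: β = asin((r1+r2)/C) = asin(18/55) = 19.1033°
wrap1 = wrap2 = π + 2β = 218.2066°
tangent length = C·cosβ = 51.9711
L = (r1+r2)·wrap + 2·C·cosβ = 18·3.8084 + 2·51.9711 = 172.4939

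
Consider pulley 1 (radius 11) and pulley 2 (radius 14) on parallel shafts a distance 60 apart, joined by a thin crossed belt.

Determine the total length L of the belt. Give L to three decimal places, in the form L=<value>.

L=209.116

crossed belt: β = asin((r1+r2)/C) = asin(25/60) = 24.6243°
wrap1 = wrap2 = π + 2β = 229.2486°
tangent length = C·cosβ = 54.5436
L = (r1+r2)·wrap + 2·C·cosβ = 25·4.0011 + 2·54.5436 = 209.1157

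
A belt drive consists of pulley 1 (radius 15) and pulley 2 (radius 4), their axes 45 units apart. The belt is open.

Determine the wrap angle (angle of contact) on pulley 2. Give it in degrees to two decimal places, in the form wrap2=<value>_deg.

wrap2=151.70_deg

open belt: β = asin((r2−r1)/C) = asin(-11/45) = -14.1490°
wrap1 = π − 2β = 208.2980°
wrap2 = π + 2β = 151.7020°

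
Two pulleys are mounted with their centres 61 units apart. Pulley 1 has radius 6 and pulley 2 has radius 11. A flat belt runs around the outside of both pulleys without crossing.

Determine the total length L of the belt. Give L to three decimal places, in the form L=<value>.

open belt: β = asin((r2−r1)/C) = asin(5/61) = 4.7017°
wrap1 = π − 2β = 170.5967°
wrap2 = π + 2β = 189.4033°
tangent length = C·cosβ = 60.7947
L = r1·wrap1 + r2·wrap2 + 2·C·cosβ = 6·2.9775 + 11·3.3057 + 2·60.7947 = 175.8171

L=175.817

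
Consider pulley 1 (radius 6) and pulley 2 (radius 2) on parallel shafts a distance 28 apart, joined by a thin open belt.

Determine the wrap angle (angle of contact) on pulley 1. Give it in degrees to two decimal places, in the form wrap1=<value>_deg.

wrap1=196.43_deg

open belt: β = asin((r2−r1)/C) = asin(-4/28) = -8.2132°
wrap1 = π − 2β = 196.4264°
wrap2 = π + 2β = 163.5736°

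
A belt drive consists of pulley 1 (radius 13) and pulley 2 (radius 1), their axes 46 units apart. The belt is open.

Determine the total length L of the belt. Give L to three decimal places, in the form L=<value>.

open belt: β = asin((r2−r1)/C) = asin(-12/46) = -15.1217°
wrap1 = π − 2β = 210.2433°
wrap2 = π + 2β = 149.7567°
tangent length = C·cosβ = 44.4072
L = r1·wrap1 + r2·wrap2 + 2·C·cosβ = 13·3.6694 + 1·2.6137 + 2·44.4072 = 139.1309

L=139.131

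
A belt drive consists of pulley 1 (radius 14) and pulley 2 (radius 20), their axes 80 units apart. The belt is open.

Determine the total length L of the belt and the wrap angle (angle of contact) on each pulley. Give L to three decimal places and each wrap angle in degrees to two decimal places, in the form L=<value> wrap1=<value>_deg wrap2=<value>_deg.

L=267.264 wrap1=171.40_deg wrap2=188.60_deg

open belt: β = asin((r2−r1)/C) = asin(6/80) = 4.3012°
wrap1 = π − 2β = 171.3976°
wrap2 = π + 2β = 188.6024°
tangent length = C·cosβ = 79.7747
L = r1·wrap1 + r2·wrap2 + 2·C·cosβ = 14·2.9915 + 20·3.2917 + 2·79.7747 = 267.2644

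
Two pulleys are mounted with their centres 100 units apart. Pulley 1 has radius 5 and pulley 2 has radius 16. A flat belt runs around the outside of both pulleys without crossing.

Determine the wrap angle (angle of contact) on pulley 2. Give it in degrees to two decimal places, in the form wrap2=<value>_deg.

open belt: β = asin((r2−r1)/C) = asin(11/100) = 6.3153°
wrap1 = π − 2β = 167.3694°
wrap2 = π + 2β = 192.6306°

wrap2=192.63_deg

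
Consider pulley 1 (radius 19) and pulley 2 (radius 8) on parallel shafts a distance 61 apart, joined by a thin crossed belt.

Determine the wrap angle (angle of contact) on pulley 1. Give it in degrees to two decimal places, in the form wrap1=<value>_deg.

crossed belt: β = asin((r1+r2)/C) = asin(27/61) = 26.2714°
wrap1 = wrap2 = π + 2β = 232.5427°

wrap1=232.54_deg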